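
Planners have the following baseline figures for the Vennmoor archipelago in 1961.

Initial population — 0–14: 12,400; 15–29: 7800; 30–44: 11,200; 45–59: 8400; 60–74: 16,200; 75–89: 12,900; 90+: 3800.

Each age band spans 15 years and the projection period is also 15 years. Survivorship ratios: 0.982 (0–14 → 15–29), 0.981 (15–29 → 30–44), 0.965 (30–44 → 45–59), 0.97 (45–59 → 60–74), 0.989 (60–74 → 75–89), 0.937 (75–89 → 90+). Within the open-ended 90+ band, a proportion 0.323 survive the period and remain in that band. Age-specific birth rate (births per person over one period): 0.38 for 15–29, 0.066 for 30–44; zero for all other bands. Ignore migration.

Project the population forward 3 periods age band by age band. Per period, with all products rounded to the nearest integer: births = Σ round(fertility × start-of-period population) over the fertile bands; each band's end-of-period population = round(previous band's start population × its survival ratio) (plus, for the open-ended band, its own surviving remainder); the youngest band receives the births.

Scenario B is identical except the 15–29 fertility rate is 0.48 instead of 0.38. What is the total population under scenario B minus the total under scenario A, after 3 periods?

(Groups numbered youngest = 1 to oldest = 7.)
Period 1.
Births: 7800 * 0.38 = 2964  |  11200 * 0.066 = 739 — total 3703
Group 2: 12400 * 0.982 = 12177
Group 3: 7800 * 0.981 = 7652
Group 4: 11200 * 0.965 = 10808
Group 5: 8400 * 0.97 = 8148
Group 6: 16200 * 0.989 = 16022
Group 7: 12900 * 0.937 + 3800 * 0.323 = 12087 + 1227 = 13314
Population now: 0–14=3703, 15–29=12177, 30–44=7652, 45–59=10808, 60–74=8148, 75–89=16022, 90+=13314
Period 2.
Births: 12177 * 0.38 = 4627  |  7652 * 0.066 = 505 — total 5132
Group 2: 3703 * 0.982 = 3636
Group 3: 12177 * 0.981 = 11946
Group 4: 7652 * 0.965 = 7384
Group 5: 10808 * 0.97 = 10484
Group 6: 8148 * 0.989 = 8058
Group 7: 16022 * 0.937 + 13314 * 0.323 = 15013 + 4300 = 19313
Population now: 0–14=5132, 15–29=3636, 30–44=11946, 45–59=7384, 60–74=10484, 75–89=8058, 90+=19313
Period 3.
Births: 3636 * 0.38 = 1382  |  11946 * 0.066 = 788 — total 2170
Group 2: 5132 * 0.982 = 5040
Group 3: 3636 * 0.981 = 3567
Group 4: 11946 * 0.965 = 11528
Group 5: 7384 * 0.97 = 7162
Group 6: 10484 * 0.989 = 10369
Group 7: 8058 * 0.937 + 19313 * 0.323 = 7550 + 6238 = 13788
Population now: 0–14=2170, 15–29=5040, 30–44=3567, 45–59=11528, 60–74=7162, 75–89=10369, 90+=13788
Scenario A total after 3 periods: 53624
Scenario B projection —
Period 1.
Births: 7800 * 0.48 = 3744  |  11200 * 0.066 = 739 — total 4483
Group 2: 12400 * 0.982 = 12177
Group 3: 7800 * 0.981 = 7652
Group 4: 11200 * 0.965 = 10808
Group 5: 8400 * 0.97 = 8148
Group 6: 16200 * 0.989 = 16022
Group 7: 12900 * 0.937 + 3800 * 0.323 = 12087 + 1227 = 13314
Population now: 0–14=4483, 15–29=12177, 30–44=7652, 45–59=10808, 60–74=8148, 75–89=16022, 90+=13314
Period 2.
Births: 12177 * 0.48 = 5845  |  7652 * 0.066 = 505 — total 6350
Group 2: 4483 * 0.982 = 4402
Group 3: 12177 * 0.981 = 11946
Group 4: 7652 * 0.965 = 7384
Group 5: 10808 * 0.97 = 10484
Group 6: 8148 * 0.989 = 8058
Group 7: 16022 * 0.937 + 13314 * 0.323 = 15013 + 4300 = 19313
Population now: 0–14=6350, 15–29=4402, 30–44=11946, 45–59=7384, 60–74=10484, 75–89=8058, 90+=19313
Period 3.
Births: 4402 * 0.48 = 2113  |  11946 * 0.066 = 788 — total 2901
Group 2: 6350 * 0.982 = 6236
Group 3: 4402 * 0.981 = 4318
Group 4: 11946 * 0.965 = 11528
Group 5: 7384 * 0.97 = 7162
Group 6: 10484 * 0.989 = 10369
Group 7: 8058 * 0.937 + 19313 * 0.323 = 7550 + 6238 = 13788
Population now: 0–14=2901, 15–29=6236, 30–44=4318, 45–59=11528, 60–74=7162, 75–89=10369, 90+=13788
Scenario B total after 3 periods: 56302
Difference B − A = 56302 − 53624 = 2678

2678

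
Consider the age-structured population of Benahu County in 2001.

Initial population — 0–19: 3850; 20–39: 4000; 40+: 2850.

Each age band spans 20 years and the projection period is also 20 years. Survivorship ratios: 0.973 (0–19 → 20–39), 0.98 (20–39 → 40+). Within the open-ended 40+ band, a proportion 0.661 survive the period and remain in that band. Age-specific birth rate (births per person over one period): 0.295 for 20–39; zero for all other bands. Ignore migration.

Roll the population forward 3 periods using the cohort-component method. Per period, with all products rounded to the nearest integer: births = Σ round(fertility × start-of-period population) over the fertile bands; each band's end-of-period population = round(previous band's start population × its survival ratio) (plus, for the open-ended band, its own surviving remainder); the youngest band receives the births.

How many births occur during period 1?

1180

Period 1:
Births: 4000 × 0.295 = 1180
20–39: 3850 × 0.973 = 3746
40+: 4000 × 0.98 + 2850 × 0.661 = 3920 + 1884 = 5804
Population now: 0–19=1180, 20–39=3746, 40+=5804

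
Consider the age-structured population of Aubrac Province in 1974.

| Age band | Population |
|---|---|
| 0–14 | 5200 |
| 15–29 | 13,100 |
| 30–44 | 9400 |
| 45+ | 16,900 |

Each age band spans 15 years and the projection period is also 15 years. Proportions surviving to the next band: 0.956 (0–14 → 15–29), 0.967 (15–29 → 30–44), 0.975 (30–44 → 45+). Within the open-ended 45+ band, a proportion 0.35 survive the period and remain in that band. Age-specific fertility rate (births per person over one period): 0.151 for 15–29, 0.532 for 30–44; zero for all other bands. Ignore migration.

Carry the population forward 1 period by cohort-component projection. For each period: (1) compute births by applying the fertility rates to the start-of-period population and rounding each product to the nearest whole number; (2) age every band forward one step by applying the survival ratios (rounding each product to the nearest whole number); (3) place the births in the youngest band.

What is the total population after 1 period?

39698

Period 1.
Births: 13100 * 0.151 = 1978 ; 9400 * 0.532 = 5001 → total 6979
15–29: 5200 * 0.956 = 4971
30–44: 13100 * 0.967 = 12668
45+: 9400 * 0.975 + 16900 * 0.35 = 9165 + 5915 = 15080
Giving 6979 / 4971 / 12668 / 15080.
Total after period 1: 6979 + 4971 + 12668 + 15080 = 39698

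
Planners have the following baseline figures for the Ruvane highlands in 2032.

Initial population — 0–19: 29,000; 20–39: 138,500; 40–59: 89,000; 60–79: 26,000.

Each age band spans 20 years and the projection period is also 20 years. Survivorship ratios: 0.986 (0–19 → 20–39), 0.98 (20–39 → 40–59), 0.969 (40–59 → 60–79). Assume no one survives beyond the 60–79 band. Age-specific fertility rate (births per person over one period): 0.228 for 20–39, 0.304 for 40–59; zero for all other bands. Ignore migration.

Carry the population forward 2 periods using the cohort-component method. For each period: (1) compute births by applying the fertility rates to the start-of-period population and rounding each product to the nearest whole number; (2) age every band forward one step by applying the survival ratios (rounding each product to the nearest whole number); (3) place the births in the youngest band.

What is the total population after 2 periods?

265138

Call the bands 1 to 4, youngest first.
After projecting period 1:
Births: 138500 * 0.228 = 31578 ; 89000 * 0.304 = 27056 — total 58634
Band 2: 29000 * 0.986 = 28594
Band 3: 138500 * 0.98 = 135730
Band 4: 89000 * 0.969 = 86241
→ [58634, 28594, 135730, 86241]
After projecting period 2:
Births: 28594 * 0.228 = 6519 ; 135730 * 0.304 = 41262 — total 47781
Band 2: 58634 * 0.986 = 57813
Band 3: 28594 * 0.98 = 28022
Band 4: 135730 * 0.969 = 131522
→ [47781, 57813, 28022, 131522]
Total after period 2: 47781 + 57813 + 28022 + 131522 = 265138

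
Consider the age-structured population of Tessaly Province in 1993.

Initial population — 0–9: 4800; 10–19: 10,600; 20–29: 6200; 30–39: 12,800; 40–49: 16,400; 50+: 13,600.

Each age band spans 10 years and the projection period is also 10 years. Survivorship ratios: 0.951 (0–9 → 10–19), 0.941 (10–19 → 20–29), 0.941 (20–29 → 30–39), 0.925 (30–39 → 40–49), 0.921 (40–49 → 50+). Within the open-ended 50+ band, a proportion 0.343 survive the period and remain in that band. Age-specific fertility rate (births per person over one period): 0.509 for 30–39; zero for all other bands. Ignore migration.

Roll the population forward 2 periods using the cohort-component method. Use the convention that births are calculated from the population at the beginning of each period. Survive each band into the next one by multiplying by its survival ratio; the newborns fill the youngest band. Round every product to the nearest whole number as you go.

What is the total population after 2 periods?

45930

Call the groups 1 to 6, youngest first.
Period 1:
Births: 12800 * 0.509 = 6515
Group 2: 4800 * 0.951 = 4565
Group 3: 10600 * 0.941 = 9975
Group 4: 6200 * 0.941 = 5834
Group 5: 12800 * 0.925 = 11840
Group 6: 16400 * 0.921 + 13600 * 0.343 = 15104 + 4665 = 19769
→ [6515, 4565, 9975, 5834, 11840, 19769]
Period 2:
Births: 5834 * 0.509 = 2970
Group 2: 6515 * 0.951 = 6196
Group 3: 4565 * 0.941 = 4296
Group 4: 9975 * 0.941 = 9386
Group 5: 5834 * 0.925 = 5396
Group 6: 11840 * 0.921 + 19769 * 0.343 = 10905 + 6781 = 17686
→ [2970, 6196, 4296, 9386, 5396, 17686]
Total after period 2: 2970 + 6196 + 4296 + 9386 + 5396 + 17686 = 45930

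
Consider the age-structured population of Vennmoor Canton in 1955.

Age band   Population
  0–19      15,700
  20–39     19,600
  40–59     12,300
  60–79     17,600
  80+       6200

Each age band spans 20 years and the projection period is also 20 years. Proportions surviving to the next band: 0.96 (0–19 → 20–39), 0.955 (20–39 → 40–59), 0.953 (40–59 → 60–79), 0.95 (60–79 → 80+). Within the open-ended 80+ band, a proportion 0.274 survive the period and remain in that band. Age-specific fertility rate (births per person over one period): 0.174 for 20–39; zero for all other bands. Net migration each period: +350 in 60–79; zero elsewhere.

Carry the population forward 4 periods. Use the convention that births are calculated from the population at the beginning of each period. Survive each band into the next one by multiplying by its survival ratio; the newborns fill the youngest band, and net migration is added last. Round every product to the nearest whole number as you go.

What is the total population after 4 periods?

— Period 1 —
Births: 19600 × 0.174 = 3410
20–39: 15700 × 0.96 = 15072
40–59: 19600 × 0.955 = 18718
60–79: 12300 × 0.953 = 11722
80+: 17600 × 0.95 + 6200 × 0.274 = 16720 + 1699 = 18419
Net migration: 60–79 + 350 → 12072
Population now: 0–19=3410, 20–39=15072, 40–59=18718, 60–79=12072, 80+=18419
— Period 2 —
Births: 15072 × 0.174 = 2623
20–39: 3410 × 0.96 = 3274
40–59: 15072 × 0.955 = 14394
60–79: 18718 × 0.953 = 17838
80+: 12072 × 0.95 + 18419 × 0.274 = 11468 + 5047 = 16515
Net migration: 60–79 + 350 → 18188
Population now: 0–19=2623, 20–39=3274, 40–59=14394, 60–79=18188, 80+=16515
— Period 3 —
Births: 3274 × 0.174 = 570
20–39: 2623 × 0.96 = 2518
40–59: 3274 × 0.955 = 3127
60–79: 14394 × 0.953 = 13717
80+: 18188 × 0.95 + 16515 × 0.274 = 17279 + 4525 = 21804
Net migration: 60–79 + 350 → 14067
Population now: 0–19=570, 20–39=2518, 40–59=3127, 60–79=14067, 80+=21804
— Period 4 —
Births: 2518 × 0.174 = 438
20–39: 570 × 0.96 = 547
40–59: 2518 × 0.955 = 2405
60–79: 3127 × 0.953 = 2980
80+: 14067 × 0.95 + 21804 × 0.274 = 13364 + 5974 = 19338
Net migration: 60–79 + 350 → 3330
Population now: 0–19=438, 20–39=547, 40–59=2405, 60–79=3330, 80+=19338
Total after period 4: 438 + 547 + 2405 + 3330 + 19338 = 26058

26058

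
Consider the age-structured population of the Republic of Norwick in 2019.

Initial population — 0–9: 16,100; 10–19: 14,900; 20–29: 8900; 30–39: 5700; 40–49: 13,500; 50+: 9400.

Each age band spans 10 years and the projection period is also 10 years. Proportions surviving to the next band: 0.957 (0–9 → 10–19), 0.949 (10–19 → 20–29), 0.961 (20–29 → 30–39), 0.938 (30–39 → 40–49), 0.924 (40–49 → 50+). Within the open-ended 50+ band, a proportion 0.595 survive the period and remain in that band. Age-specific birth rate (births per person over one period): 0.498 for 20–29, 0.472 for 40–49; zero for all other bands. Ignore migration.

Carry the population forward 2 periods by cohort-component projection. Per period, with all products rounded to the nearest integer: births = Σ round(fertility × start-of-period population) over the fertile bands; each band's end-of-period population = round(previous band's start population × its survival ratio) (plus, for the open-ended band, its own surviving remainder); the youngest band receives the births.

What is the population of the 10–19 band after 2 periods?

10339

(Groups numbered youngest = 1 to oldest = 6.)
Period 1.
Births: 8900 * 0.498 = 4432 ; 13500 * 0.472 = 6372 ⇒ total 10804
Group 2: 16100 * 0.957 = 15408
Group 3: 14900 * 0.949 = 14140
Group 4: 8900 * 0.961 = 8553
Group 5: 5700 * 0.938 = 5347
Group 6: 13500 * 0.924 + 9400 * 0.595 = 12474 + 5593 = 18067
End of period: [10804, 15408, 14140, 8553, 5347, 18067]
Period 2.
Births: 14140 * 0.498 = 7042 ; 5347 * 0.472 = 2524 ⇒ total 9566
Group 2: 10804 * 0.957 = 10339
Group 3: 15408 * 0.949 = 14622
Group 4: 14140 * 0.961 = 13589
Group 5: 8553 * 0.938 = 8023
Group 6: 5347 * 0.924 + 18067 * 0.595 = 4941 + 10750 = 15691
End of period: [9566, 10339, 14622, 13589, 8023, 15691]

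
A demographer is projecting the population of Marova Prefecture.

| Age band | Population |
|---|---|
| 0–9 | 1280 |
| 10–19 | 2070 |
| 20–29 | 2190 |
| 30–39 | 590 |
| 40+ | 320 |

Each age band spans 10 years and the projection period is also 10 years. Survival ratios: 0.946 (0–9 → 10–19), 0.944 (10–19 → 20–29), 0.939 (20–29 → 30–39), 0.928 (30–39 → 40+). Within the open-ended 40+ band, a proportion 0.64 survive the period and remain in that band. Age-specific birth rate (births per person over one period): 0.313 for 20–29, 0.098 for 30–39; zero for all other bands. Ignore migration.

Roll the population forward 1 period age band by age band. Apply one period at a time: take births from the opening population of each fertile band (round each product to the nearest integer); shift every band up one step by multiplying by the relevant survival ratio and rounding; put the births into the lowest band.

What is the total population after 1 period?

6717

After projecting period 1:
Births: 2190 * 0.313 = 685  |  590 * 0.098 = 58 → total 743
10–19: 1280 * 0.946 = 1211
20–29: 2070 * 0.944 = 1954
30–39: 2190 * 0.939 = 2056
40+: 590 * 0.928 + 320 * 0.64 = 548 + 205 = 753
Population now: 0–9=743, 10–19=1211, 20–29=1954, 30–39=2056, 40+=753
Total after period 1: 743 + 1211 + 1954 + 2056 + 753 = 6717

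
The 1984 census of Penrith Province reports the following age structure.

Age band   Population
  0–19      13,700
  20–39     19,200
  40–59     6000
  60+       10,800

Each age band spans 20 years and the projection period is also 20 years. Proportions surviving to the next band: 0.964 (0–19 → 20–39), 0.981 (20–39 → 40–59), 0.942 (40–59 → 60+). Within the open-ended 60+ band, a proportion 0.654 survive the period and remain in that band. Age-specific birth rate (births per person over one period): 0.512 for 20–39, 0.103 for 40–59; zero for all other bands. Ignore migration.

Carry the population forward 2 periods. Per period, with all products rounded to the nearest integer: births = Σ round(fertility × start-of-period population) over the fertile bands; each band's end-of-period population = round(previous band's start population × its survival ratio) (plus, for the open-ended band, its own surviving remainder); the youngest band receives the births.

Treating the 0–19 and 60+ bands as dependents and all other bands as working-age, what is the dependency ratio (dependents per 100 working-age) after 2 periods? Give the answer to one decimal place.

Numbering the groups 1..4 from youngest to oldest:
[period 1]
Births: 19200 × 0.512 = 9830, 6000 × 0.103 = 618 → total 10448
Group 2: 13700 × 0.964 = 13207
Group 3: 19200 × 0.981 = 18835
Group 4: 6000 × 0.942 + 10800 × 0.654 = 5652 + 7063 = 12715
End of period: [10448, 13207, 18835, 12715]
[period 2]
Births: 13207 × 0.512 = 6762, 18835 × 0.103 = 1940 → total 8702
Group 2: 10448 × 0.964 = 10072
Group 3: 13207 × 0.981 = 12956
Group 4: 18835 × 0.942 + 12715 × 0.654 = 17743 + 8316 = 26059
End of period: [8702, 10072, 12956, 26059]
Dependents (band 0–19 + band 60+) = 8702 + 26059 = 34761; working-age = 23028; ratio = 34761/23028 × 100 = 151.0

151.0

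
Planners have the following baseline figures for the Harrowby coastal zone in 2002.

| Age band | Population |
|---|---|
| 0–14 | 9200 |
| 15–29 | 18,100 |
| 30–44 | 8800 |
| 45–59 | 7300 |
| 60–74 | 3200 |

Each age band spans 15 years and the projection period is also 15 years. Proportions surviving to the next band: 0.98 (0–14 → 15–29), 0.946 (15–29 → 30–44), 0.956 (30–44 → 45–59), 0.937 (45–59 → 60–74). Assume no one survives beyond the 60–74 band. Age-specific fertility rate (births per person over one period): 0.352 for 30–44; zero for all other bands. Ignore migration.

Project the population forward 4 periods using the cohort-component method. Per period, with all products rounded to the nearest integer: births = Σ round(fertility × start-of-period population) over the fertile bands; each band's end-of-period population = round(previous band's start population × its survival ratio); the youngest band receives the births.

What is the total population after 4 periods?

19926

Call the bands 1 to 5, youngest first.
[period 1]
Births: 8800 × 0.352 = 3098
Band 2: 9200 × 0.98 = 9016
Band 3: 18100 × 0.946 = 17123
Band 4: 8800 × 0.956 = 8413
Band 5: 7300 × 0.937 = 6840
End of period: [3098, 9016, 17123, 8413, 6840]
[period 2]
Births: 17123 × 0.352 = 6027
Band 2: 3098 × 0.98 = 3036
Band 3: 9016 × 0.946 = 8529
Band 4: 17123 × 0.956 = 16370
Band 5: 8413 × 0.937 = 7883
End of period: [6027, 3036, 8529, 16370, 7883]
[period 3]
Births: 8529 × 0.352 = 3002
Band 2: 6027 × 0.98 = 5906
Band 3: 3036 × 0.946 = 2872
Band 4: 8529 × 0.956 = 8154
Band 5: 16370 × 0.937 = 15339
End of period: [3002, 5906, 2872, 8154, 15339]
[period 4]
Births: 2872 × 0.352 = 1011
Band 2: 3002 × 0.98 = 2942
Band 3: 5906 × 0.946 = 5587
Band 4: 2872 × 0.956 = 2746
Band 5: 8154 × 0.937 = 7640
End of period: [1011, 2942, 5587, 2746, 7640]
Total after period 4: 1011 + 2942 + 5587 + 2746 + 7640 = 19926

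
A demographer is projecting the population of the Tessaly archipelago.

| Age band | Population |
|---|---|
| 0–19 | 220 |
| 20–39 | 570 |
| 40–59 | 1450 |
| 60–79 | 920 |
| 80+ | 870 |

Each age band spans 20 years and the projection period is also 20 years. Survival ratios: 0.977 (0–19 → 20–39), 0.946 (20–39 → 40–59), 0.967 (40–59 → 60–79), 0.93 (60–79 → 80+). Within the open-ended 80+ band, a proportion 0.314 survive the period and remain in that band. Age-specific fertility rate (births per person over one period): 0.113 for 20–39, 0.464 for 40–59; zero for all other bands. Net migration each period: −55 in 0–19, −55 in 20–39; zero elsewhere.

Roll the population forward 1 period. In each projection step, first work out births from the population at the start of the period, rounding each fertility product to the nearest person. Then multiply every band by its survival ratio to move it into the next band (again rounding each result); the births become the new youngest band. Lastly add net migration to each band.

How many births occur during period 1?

737

Period 1.
Births: 570 × 0.113 = 64, 1450 × 0.464 = 673 → total 737
20–39: 220 × 0.977 = 215
40–59: 570 × 0.946 = 539
60–79: 1450 × 0.967 = 1402
80+: 920 × 0.93 + 870 × 0.314 = 856 + 273 = 1129
Net migration: 0–19 − 55 → 682; 20–39 − 55 → 160
Population now: 0–19=682, 20–39=160, 40–59=539, 60–79=1402, 80+=1129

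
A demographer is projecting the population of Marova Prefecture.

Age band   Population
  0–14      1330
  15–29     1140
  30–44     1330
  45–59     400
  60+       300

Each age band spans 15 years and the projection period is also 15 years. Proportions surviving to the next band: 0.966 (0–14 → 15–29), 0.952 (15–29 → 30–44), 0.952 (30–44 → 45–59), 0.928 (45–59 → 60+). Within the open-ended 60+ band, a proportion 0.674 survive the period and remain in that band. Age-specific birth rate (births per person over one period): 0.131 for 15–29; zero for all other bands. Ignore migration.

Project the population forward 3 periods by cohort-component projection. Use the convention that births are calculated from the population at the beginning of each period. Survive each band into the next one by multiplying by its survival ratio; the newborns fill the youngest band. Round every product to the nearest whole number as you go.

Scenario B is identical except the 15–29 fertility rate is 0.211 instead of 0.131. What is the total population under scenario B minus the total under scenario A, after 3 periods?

215

Numbering the bands 1..5 from youngest to oldest:
[period 1]
Births: 1140 × 0.131 = 149
Band 2: 1330 × 0.966 = 1285
Band 3: 1140 × 0.952 = 1085
Band 4: 1330 × 0.952 = 1266
Band 5: 400 × 0.928 + 300 × 0.674 = 371 + 202 = 573
End of period: [149, 1285, 1085, 1266, 573]
[period 2]
Births: 1285 × 0.131 = 168
Band 2: 149 × 0.966 = 144
Band 3: 1285 × 0.952 = 1223
Band 4: 1085 × 0.952 = 1033
Band 5: 1266 × 0.928 + 573 × 0.674 = 1175 + 386 = 1561
End of period: [168, 144, 1223, 1033, 1561]
[period 3]
Births: 144 × 0.131 = 19
Band 2: 168 × 0.966 = 162
Band 3: 144 × 0.952 = 137
Band 4: 1223 × 0.952 = 1164
Band 5: 1033 × 0.928 + 1561 × 0.674 = 959 + 1052 = 2011
End of period: [19, 162, 137, 1164, 2011]
Scenario A total after 3 periods: 3493
Scenario B projection —
[period 1]
Births: 1140 × 0.211 = 241
Band 2: 1330 × 0.966 = 1285
Band 3: 1140 × 0.952 = 1085
Band 4: 1330 × 0.952 = 1266
Band 5: 400 × 0.928 + 300 × 0.674 = 371 + 202 = 573
End of period: [241, 1285, 1085, 1266, 573]
[period 2]
Births: 1285 × 0.211 = 271
Band 2: 241 × 0.966 = 233
Band 3: 1285 × 0.952 = 1223
Band 4: 1085 × 0.952 = 1033
Band 5: 1266 × 0.928 + 573 × 0.674 = 1175 + 386 = 1561
End of period: [271, 233, 1223, 1033, 1561]
[period 3]
Births: 233 × 0.211 = 49
Band 2: 271 × 0.966 = 262
Band 3: 233 × 0.952 = 222
Band 4: 1223 × 0.952 = 1164
Band 5: 1033 × 0.928 + 1561 × 0.674 = 959 + 1052 = 2011
End of period: [49, 262, 222, 1164, 2011]
Scenario B total after 3 periods: 3708
Difference B − A = 3708 − 3493 = 215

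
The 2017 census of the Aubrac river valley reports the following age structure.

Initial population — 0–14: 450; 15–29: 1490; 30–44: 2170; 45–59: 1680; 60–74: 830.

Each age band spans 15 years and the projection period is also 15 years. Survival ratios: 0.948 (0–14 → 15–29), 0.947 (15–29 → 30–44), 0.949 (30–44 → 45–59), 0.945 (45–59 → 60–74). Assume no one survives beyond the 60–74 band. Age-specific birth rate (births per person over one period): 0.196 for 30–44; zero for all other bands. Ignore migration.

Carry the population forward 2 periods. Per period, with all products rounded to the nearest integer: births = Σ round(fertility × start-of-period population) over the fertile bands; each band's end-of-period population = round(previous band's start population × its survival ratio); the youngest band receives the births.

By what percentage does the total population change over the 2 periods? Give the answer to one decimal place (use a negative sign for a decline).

-34.0

Call the bands 1 to 5, youngest first.
After projecting period 1:
Births: 2170 * 0.196 = 425
Band 2: 450 * 0.948 = 427
Band 3: 1490 * 0.947 = 1411
Band 4: 2170 * 0.949 = 2059
Band 5: 1680 * 0.945 = 1588
Giving 425 / 427 / 1411 / 2059 / 1588.
After projecting period 2:
Births: 1411 * 0.196 = 277
Band 2: 425 * 0.948 = 403
Band 3: 427 * 0.947 = 404
Band 4: 1411 * 0.949 = 1339
Band 5: 2059 * 0.945 = 1946
Giving 277 / 403 / 404 / 1339 / 1946.
Total: 6620 → 4369; change = -2251; percentage change = -34.0%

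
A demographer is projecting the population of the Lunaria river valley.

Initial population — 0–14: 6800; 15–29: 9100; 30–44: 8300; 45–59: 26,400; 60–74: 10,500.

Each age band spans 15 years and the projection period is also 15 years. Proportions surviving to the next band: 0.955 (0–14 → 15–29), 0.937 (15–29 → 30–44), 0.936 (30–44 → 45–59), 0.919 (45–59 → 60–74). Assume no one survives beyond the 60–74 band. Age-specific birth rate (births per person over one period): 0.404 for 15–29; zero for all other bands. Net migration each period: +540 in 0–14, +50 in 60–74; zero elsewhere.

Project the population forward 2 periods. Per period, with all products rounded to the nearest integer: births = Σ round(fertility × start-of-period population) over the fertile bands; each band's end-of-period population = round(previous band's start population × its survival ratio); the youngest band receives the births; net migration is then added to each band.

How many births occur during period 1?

3676

Call the groups 1 to 5, youngest first.
[period 1]
Births: 9100 × 0.404 = 3676
Group 2: 6800 × 0.955 = 6494
Group 3: 9100 × 0.937 = 8527
Group 4: 8300 × 0.936 = 7769
Group 5: 26400 × 0.919 = 24262
Net migration: Group 1 + 540 → 4216; Group 5 + 50 → 24312
→ [4216, 6494, 8527, 7769, 24312]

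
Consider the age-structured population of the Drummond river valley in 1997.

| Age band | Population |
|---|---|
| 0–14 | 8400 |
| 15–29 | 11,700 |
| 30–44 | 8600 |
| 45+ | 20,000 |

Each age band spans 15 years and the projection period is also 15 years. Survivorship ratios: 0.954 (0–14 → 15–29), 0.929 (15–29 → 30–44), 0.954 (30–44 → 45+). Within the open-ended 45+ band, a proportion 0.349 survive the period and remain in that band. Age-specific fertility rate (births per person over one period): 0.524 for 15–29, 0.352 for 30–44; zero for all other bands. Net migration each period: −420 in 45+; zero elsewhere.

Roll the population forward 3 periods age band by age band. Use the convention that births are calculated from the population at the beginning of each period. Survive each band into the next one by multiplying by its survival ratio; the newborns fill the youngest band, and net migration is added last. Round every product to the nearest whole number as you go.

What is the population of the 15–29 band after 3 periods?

[period 1]
Births: 11700 × 0.524 = 6131  |  8600 × 0.352 = 3027 — total 9158
15–29: 8400 × 0.954 = 8014
30–44: 11700 × 0.929 = 10869
45+: 8600 × 0.954 + 20000 × 0.349 = 8204 + 6980 = 15184
Net migration: 45+ − 420 → 14764
→ [9158, 8014, 10869, 14764]
[period 2]
Births: 8014 × 0.524 = 4199  |  10869 × 0.352 = 3826 — total 8025
15–29: 9158 × 0.954 = 8737
30–44: 8014 × 0.929 = 7445
45+: 10869 × 0.954 + 14764 × 0.349 = 10369 + 5153 = 15522
Net migration: 45+ − 420 → 15102
→ [8025, 8737, 7445, 15102]
[period 3]
Births: 8737 × 0.524 = 4578  |  7445 × 0.352 = 2621 — total 7199
15–29: 8025 × 0.954 = 7656
30–44: 8737 × 0.929 = 8117
45+: 7445 × 0.954 + 15102 × 0.349 = 7103 + 5271 = 12374
Net migration: 45+ − 420 → 11954
→ [7199, 7656, 8117, 11954]

7656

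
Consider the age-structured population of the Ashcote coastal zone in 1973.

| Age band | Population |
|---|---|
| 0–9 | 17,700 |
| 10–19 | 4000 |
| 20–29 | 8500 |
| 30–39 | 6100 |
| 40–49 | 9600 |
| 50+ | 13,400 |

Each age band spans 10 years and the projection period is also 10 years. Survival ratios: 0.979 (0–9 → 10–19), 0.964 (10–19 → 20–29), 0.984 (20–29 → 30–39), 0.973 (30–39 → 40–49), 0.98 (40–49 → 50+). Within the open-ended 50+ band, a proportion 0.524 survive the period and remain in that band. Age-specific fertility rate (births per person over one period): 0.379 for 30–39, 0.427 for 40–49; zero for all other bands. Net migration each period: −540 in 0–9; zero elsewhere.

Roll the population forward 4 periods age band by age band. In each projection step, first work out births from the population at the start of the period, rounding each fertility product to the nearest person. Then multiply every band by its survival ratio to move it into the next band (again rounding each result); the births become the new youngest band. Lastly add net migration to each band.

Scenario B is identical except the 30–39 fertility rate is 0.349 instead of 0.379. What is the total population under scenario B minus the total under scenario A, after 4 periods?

-1010

Numbering the groups 1..6 from youngest to oldest:
Period 1:
Births: 6100 × 0.379 = 2312 ; 9600 × 0.427 = 4099 → total 6411
Group 2: 17700 × 0.979 = 17328
Group 3: 4000 × 0.964 = 3856
Group 4: 8500 × 0.984 = 8364
Group 5: 6100 × 0.973 = 5935
Group 6: 9600 × 0.98 + 13400 × 0.524 = 9408 + 7022 = 16430
Net migration: Group 1 − 540 → 5871
→ [5871, 17328, 3856, 8364, 5935, 16430]
Period 2:
Births: 8364 × 0.379 = 3170 ; 5935 × 0.427 = 2534 → total 5704
Group 2: 5871 × 0.979 = 5748
Group 3: 17328 × 0.964 = 16704
Group 4: 3856 × 0.984 = 3794
Group 5: 8364 × 0.973 = 8138
Group 6: 5935 × 0.98 + 16430 × 0.524 = 5816 + 8609 = 14425
Net migration: Group 1 − 540 → 5164
→ [5164, 5748, 16704, 3794, 8138, 14425]
Period 3:
Births: 3794 × 0.379 = 1438 ; 8138 × 0.427 = 3475 → total 4913
Group 2: 5164 × 0.979 = 5056
Group 3: 5748 × 0.964 = 5541
Group 4: 16704 × 0.984 = 16437
Group 5: 3794 × 0.973 = 3692
Group 6: 8138 × 0.98 + 14425 × 0.524 = 7975 + 7559 = 15534
Net migration: Group 1 − 540 → 4373
→ [4373, 5056, 5541, 16437, 3692, 15534]
Period 4:
Births: 16437 × 0.379 = 6230 ; 3692 × 0.427 = 1576 → total 7806
Group 2: 4373 × 0.979 = 4281
Group 3: 5056 × 0.964 = 4874
Group 4: 5541 × 0.984 = 5452
Group 5: 16437 × 0.973 = 15993
Group 6: 3692 × 0.98 + 15534 × 0.524 = 3618 + 8140 = 11758
Net migration: Group 1 − 540 → 7266
→ [7266, 4281, 4874, 5452, 15993, 11758]
Scenario A total after 4 periods: 49624
Scenario B projection —
Period 1:
Births: 6100 × 0.349 = 2129 ; 9600 × 0.427 = 4099 → total 6228
Group 2: 17700 × 0.979 = 17328
Group 3: 4000 × 0.964 = 3856
Group 4: 8500 × 0.984 = 8364
Group 5: 6100 × 0.973 = 5935
Group 6: 9600 × 0.98 + 13400 × 0.524 = 9408 + 7022 = 16430
Net migration: Group 1 − 540 → 5688
→ [5688, 17328, 3856, 8364, 5935, 16430]
Period 2:
Births: 8364 × 0.349 = 2919 ; 5935 × 0.427 = 2534 → total 5453
Group 2: 5688 × 0.979 = 5569
Group 3: 17328 × 0.964 = 16704
Group 4: 3856 × 0.984 = 3794
Group 5: 8364 × 0.973 = 8138
Group 6: 5935 × 0.98 + 16430 × 0.524 = 5816 + 8609 = 14425
Net migration: Group 1 − 540 → 4913
→ [4913, 5569, 16704, 3794, 8138, 14425]
Period 3:
Births: 3794 × 0.349 = 1324 ; 8138 × 0.427 = 3475 → total 4799
Group 2: 4913 × 0.979 = 4810
Group 3: 5569 × 0.964 = 5369
Group 4: 16704 × 0.984 = 16437
Group 5: 3794 × 0.973 = 3692
Group 6: 8138 × 0.98 + 14425 × 0.524 = 7975 + 7559 = 15534
Net migration: Group 1 − 540 → 4259
→ [4259, 4810, 5369, 16437, 3692, 15534]
Period 4:
Births: 16437 × 0.349 = 5737 ; 3692 × 0.427 = 1576 → total 7313
Group 2: 4259 × 0.979 = 4170
Group 3: 4810 × 0.964 = 4637
Group 4: 5369 × 0.984 = 5283
Group 5: 16437 × 0.973 = 15993
Group 6: 3692 × 0.98 + 15534 × 0.524 = 3618 + 8140 = 11758
Net migration: Group 1 − 540 → 6773
→ [6773, 4170, 4637, 5283, 15993, 11758]
Scenario B total after 4 periods: 48614
Difference B − A = 48614 − 49624 = -1010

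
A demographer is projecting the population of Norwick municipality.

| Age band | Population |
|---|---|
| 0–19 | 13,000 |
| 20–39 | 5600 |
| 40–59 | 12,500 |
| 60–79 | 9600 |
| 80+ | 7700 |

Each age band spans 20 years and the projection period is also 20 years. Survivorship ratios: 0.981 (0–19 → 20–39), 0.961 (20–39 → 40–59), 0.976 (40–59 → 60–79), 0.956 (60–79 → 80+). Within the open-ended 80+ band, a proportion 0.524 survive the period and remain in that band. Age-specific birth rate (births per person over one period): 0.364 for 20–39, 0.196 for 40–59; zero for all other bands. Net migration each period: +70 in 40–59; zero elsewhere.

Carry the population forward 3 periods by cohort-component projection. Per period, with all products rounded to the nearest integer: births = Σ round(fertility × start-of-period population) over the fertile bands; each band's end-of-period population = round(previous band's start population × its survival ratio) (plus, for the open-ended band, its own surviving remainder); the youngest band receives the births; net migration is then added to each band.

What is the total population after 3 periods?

After projecting period 1:
Births: 5600 * 0.364 = 2038, 12500 * 0.196 = 2450 ⇒ total 4488
20–39: 13000 * 0.981 = 12753
40–59: 5600 * 0.961 = 5382
60–79: 12500 * 0.976 = 12200
80+: 9600 * 0.956 + 7700 * 0.524 = 9178 + 4035 = 13213
Net migration: 40–59 + 70 → 5452
End of period: [4488, 12753, 5452, 12200, 13213]
After projecting period 2:
Births: 12753 * 0.364 = 4642, 5452 * 0.196 = 1069 ⇒ total 5711
20–39: 4488 * 0.981 = 4403
40–59: 12753 * 0.961 = 12256
60–79: 5452 * 0.976 = 5321
80+: 12200 * 0.956 + 13213 * 0.524 = 11663 + 6924 = 18587
Net migration: 40–59 + 70 → 12326
End of period: [5711, 4403, 12326, 5321, 18587]
After projecting period 3:
Births: 4403 * 0.364 = 1603, 12326 * 0.196 = 2416 ⇒ total 4019
20–39: 5711 * 0.981 = 5602
40–59: 4403 * 0.961 = 4231
60–79: 12326 * 0.976 = 12030
80+: 5321 * 0.956 + 18587 * 0.524 = 5087 + 9740 = 14827
Net migration: 40–59 + 70 → 4301
End of period: [4019, 5602, 4301, 12030, 14827]
Total after period 3: 4019 + 5602 + 4301 + 12030 + 14827 = 40779

40779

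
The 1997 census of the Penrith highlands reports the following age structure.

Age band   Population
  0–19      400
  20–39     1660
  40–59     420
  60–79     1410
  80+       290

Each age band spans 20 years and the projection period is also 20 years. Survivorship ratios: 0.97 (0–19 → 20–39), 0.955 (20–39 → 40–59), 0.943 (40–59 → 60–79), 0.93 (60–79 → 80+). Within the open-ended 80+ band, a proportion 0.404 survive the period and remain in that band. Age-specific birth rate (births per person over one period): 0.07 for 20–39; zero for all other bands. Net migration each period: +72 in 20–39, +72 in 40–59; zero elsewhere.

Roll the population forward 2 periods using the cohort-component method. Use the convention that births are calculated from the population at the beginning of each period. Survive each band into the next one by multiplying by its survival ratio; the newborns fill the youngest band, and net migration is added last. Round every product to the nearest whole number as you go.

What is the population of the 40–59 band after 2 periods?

After projecting period 1:
Births: 1660 × 0.07 = 116
20–39: 400 × 0.97 = 388
40–59: 1660 × 0.955 = 1585
60–79: 420 × 0.943 = 396
80+: 1410 × 0.93 + 290 × 0.404 = 1311 + 117 = 1428
Net migration: 20–39 + 72 → 460; 40–59 + 72 → 1657
Giving 116 / 460 / 1657 / 396 / 1428.
After projecting period 2:
Births: 460 × 0.07 = 32
20–39: 116 × 0.97 = 113
40–59: 460 × 0.955 = 439
60–79: 1657 × 0.943 = 1563
80+: 396 × 0.93 + 1428 × 0.404 = 368 + 577 = 945
Net migration: 20–39 + 72 → 185; 40–59 + 72 → 511
Giving 32 / 185 / 511 / 1563 / 945.

511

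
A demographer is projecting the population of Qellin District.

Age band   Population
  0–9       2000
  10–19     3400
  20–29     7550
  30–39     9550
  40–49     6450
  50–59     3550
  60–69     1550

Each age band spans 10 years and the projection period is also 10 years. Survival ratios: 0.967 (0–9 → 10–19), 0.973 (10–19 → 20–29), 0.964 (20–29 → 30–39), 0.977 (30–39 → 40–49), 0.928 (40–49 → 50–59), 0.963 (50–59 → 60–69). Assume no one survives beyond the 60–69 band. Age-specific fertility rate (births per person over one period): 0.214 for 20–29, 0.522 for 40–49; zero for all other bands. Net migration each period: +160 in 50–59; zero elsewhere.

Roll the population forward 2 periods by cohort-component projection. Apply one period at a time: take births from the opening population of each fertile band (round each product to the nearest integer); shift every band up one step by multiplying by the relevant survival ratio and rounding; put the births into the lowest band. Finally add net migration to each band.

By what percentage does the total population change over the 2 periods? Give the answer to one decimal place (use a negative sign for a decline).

Numbering the bands 1..7 from youngest to oldest:
Period 1:
Births: 7550 × 0.214 = 1616  |  6450 × 0.522 = 3367 → total 4983
Band 2: 2000 × 0.967 = 1934
Band 3: 3400 × 0.973 = 3308
Band 4: 7550 × 0.964 = 7278
Band 5: 9550 × 0.977 = 9330
Band 6: 6450 × 0.928 = 5986
Band 7: 3550 × 0.963 = 3419
Net migration: Band 6 + 160 → 6146
Giving 4983 / 1934 / 3308 / 7278 / 9330 / 6146 / 3419.
Period 2:
Births: 3308 × 0.214 = 708  |  9330 × 0.522 = 4870 → total 5578
Band 2: 4983 × 0.967 = 4819
Band 3: 1934 × 0.973 = 1882
Band 4: 3308 × 0.964 = 3189
Band 5: 7278 × 0.977 = 7111
Band 6: 9330 × 0.928 = 8658
Band 7: 6146 × 0.963 = 5919
Net migration: Band 6 + 160 → 8818
Giving 5578 / 4819 / 1882 / 3189 / 7111 / 8818 / 5919.
Total: 34050 → 37316; change = 3266; percentage change = 9.6%

9.6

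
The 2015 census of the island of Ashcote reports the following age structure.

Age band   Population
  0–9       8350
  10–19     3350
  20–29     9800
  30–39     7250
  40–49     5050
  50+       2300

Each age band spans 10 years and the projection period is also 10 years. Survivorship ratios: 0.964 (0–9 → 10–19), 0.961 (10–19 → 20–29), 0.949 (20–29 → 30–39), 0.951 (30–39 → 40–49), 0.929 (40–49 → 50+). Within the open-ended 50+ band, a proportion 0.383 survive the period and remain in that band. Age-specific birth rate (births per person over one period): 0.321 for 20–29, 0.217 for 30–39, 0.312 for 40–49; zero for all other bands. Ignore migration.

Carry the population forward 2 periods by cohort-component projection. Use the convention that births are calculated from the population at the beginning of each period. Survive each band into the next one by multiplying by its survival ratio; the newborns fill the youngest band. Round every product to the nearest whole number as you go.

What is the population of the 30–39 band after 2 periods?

Let group 1 be 0–9 through group 6 = 50+.
Period 1:
Births: 9800 * 0.321 = 3146 ; 7250 * 0.217 = 1573 ; 5050 * 0.312 = 1576 — total 6295
Group 2: 8350 * 0.964 = 8049
Group 3: 3350 * 0.961 = 3219
Group 4: 9800 * 0.949 = 9300
Group 5: 7250 * 0.951 = 6895
Group 6: 5050 * 0.929 + 2300 * 0.383 = 4691 + 881 = 5572
End of period: [6295, 8049, 3219, 9300, 6895, 5572]
Period 2:
Births: 3219 * 0.321 = 1033 ; 9300 * 0.217 = 2018 ; 6895 * 0.312 = 2151 — total 5202
Group 2: 6295 * 0.964 = 6068
Group 3: 8049 * 0.961 = 7735
Group 4: 3219 * 0.949 = 3055
Group 5: 9300 * 0.951 = 8844
Group 6: 6895 * 0.929 + 5572 * 0.383 = 6405 + 2134 = 8539
End of period: [5202, 6068, 7735, 3055, 8844, 8539]

3055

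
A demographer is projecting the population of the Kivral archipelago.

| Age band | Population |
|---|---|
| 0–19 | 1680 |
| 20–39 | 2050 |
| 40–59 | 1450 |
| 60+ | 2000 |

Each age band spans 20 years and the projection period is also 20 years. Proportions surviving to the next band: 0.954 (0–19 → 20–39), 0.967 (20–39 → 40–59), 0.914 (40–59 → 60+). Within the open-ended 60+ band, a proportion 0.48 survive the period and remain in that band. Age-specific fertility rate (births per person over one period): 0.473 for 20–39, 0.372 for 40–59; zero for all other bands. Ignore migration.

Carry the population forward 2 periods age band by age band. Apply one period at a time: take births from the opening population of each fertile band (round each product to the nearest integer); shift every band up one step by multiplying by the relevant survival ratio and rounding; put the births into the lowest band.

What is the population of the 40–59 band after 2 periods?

1550

[period 1]
Births: 2050 × 0.473 = 970  |  1450 × 0.372 = 539 — total 1509
20–39: 1680 × 0.954 = 1603
40–59: 2050 × 0.967 = 1982
60+: 1450 × 0.914 + 2000 × 0.48 = 1325 + 960 = 2285
End of period: [1509, 1603, 1982, 2285]
[period 2]
Births: 1603 × 0.473 = 758  |  1982 × 0.372 = 737 — total 1495
20–39: 1509 × 0.954 = 1440
40–59: 1603 × 0.967 = 1550
60+: 1982 × 0.914 + 2285 × 0.48 = 1812 + 1097 = 2909
End of period: [1495, 1440, 1550, 2909]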